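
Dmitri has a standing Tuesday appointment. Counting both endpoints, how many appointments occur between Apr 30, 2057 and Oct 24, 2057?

26

Apr 30, 2057 is a Monday.
From Apr 30, 2057 to Oct 24, 2057 is 178 days inclusive.
178 = 7 × 25 + 3, so there are 25 full weeks plus 3 extra days.
Each full week contributes one Tuesday: 25 so far.
The 3 extra days are Mon, Tue, Wed — 1 of them qualifies.
Total: 25 + 1 = 26.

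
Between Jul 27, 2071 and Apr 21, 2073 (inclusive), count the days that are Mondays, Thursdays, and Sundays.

272

Jul 27, 2071 is a Monday.
The range spans 635 days (inclusive of both endpoints).
635 = 7 × 90 + 5, so there are 90 full weeks plus 5 extra days.
Each full week contributes 3 days from the set (Mon, Thu, Sun): 90 × 3 = 270.
The 5 extra days are Monday, Tuesday, Wednesday, Thursday, Friday — 2 of them qualify.
Total: 270 + 2 = 272.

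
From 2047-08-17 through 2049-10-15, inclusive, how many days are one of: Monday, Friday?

226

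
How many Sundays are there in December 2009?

December 1, 2009 is a Tuesday.
That's 31 days from start to end, counting both.
31 = 7 × 4 + 3, so there are 4 full weeks plus 3 extra days.
Each full week contributes one Sunday: 4 so far.
The 3 extra days are Tue, Wed, Thu — none qualify.
Total: 4 + 0 = 4.

4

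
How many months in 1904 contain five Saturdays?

A month has five Saturdays exactly when Saturday falls within its first (length − 28) days.
Jan: 31 days, starts Fri → 5 of Fri, Sat, Sun ✓
Feb: 29 days, starts Mon → 5 of Mon
Mar: 31 days, starts Tue → 5 of Tue, Wed, Thu
Apr: 30 days, starts Fri → 5 of Fri, Sat ✓
May: 31 days, starts Sun → 5 of Sun, Mon, Tue
Jun: 30 days, starts Wed → 5 of Wed, Thu
Jul: 31 days, starts Fri → 5 of Fri, Sat, Sun ✓
Aug: 31 days, starts Mon → 5 of Mon, Tue, Wed
Sep: 30 days, starts Thu → 5 of Thu, Fri
Oct: 31 days, starts Sat → 5 of Sat, Sun, Mon ✓
Nov: 30 days, starts Tue → 5 of Tue, Wed
Dec: 31 days, starts Thu → 5 of Thu, Fri, Sat ✓
Months with five Saturdays: Jan, Apr, Jul, Oct, Dec.

5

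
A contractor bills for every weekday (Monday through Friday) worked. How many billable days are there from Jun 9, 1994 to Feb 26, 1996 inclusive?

Jun 9, 1994 is a Thursday.
That's 628 days from start to end, counting both.
628 = 7 × 89 + 5, so there are 89 full weeks plus 5 extra days.
Each full week contributes 5 weekdays (Mon–Fri): 89 × 5 = 445.
The 5 extra days are Thursday, Friday, Saturday, Sunday, Monday — 3 of them qualify.
Total: 445 + 3 = 448.

448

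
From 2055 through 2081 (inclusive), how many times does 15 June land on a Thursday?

4

Day of week of June 15 in each year:
2055: Tue, 2056: Thu ✓, 2057: Fri, 2058: Sat, 2059: Sun, 2060: Tue, 2061: Wed, 2062: Thu ✓, 2063: Fri, 2064: Sun, 2065: Mon, 2066: Tue, 2067: Wed, 2068: Fri, 2069: Sat, 2070: Sun, 2071: Mon, 2072: Wed, 2073: Thu ✓, 2074: Fri, 2075: Sat, 2076: Mon, 2077: Tue, 2078: Wed, 2079: Thu ✓, 2080: Sat, 2081: Sun
Thursdays: 2056, 2062, 2073, 2079.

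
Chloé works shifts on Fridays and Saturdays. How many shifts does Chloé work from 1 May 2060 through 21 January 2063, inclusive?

1 May 2060 is a Saturday.
From 1 May 2060 to 21 January 2063 is 996 days inclusive.
996 = 7 × 142 + 2, so there are 142 full weeks plus 2 extra days.
Each full week contributes 2 days from the set (Fri, Sat): 142 × 2 = 284.
The 2 extra days are Sat, Sun — 1 of them qualifies.
Total: 284 + 1 = 285.

285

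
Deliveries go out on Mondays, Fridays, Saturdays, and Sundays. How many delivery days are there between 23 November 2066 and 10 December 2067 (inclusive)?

218

23 November 2066 is a Tuesday.
The range spans 383 days (inclusive of both endpoints).
383 = 7 × 54 + 5, so there are 54 full weeks plus 5 extra days.
Each full week contributes 4 days from the set (Mon, Fri, Sat, Sun): 54 × 4 = 216.
The 5 extra days are Tue, Wed, Thu, Fri, Sat — 2 of them qualify.
Total: 216 + 2 = 218.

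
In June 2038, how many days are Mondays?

Jun 1, 2038 is a Tuesday.
From Jun 1, 2038 to Jun 30, 2038 is 30 days inclusive.
30 = 7 × 4 + 2, so there are 4 full weeks plus 2 extra days.
Each full week contributes one Monday: 4 so far.
The 2 extra days are Tuesday, Wednesday — none qualify.
Total: 4 + 0 = 4.

4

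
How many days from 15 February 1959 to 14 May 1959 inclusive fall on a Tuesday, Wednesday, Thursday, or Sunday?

15 February 1959 is a Sunday.
That's 89 days from start to end, counting both.
89 = 7 × 12 + 5, so there are 12 full weeks plus 5 extra days.
Each full week contributes 4 days from the set (Tue, Wed, Thu, Sun): 12 × 4 = 48.
The 5 extra days are Sun, Mon, Tue, Wed, Thu — 4 of them qualify.
Total: 48 + 4 = 52.

52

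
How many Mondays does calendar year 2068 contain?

January 1, 2068 is a Sunday.
That's 366 days from start to end, counting both.
366 = 7 × 52 + 2, so there are 52 full weeks plus 2 extra days.
Each full week contributes one Monday: 52 so far.
The 2 extra days are Sunday, Monday — 1 of them qualifies.
Total: 52 + 1 = 53.

53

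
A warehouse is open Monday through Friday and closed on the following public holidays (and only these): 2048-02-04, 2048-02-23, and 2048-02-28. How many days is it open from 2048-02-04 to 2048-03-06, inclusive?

2048-02-04 is a Tuesday.
From 2048-02-04 to 2048-03-06 is 32 days inclusive.
32 = 7 × 4 + 4, so there are 4 full weeks plus 4 extra days.
Each full week contributes 5 weekdays (Mon–Fri): 4 × 5 = 20.
The 4 extra days are Tue, Wed, Thu, Fri — 4 of them qualify.
Total: 20 + 4 = 24.
Holidays: 2048-02-04 (Tue); 2048-02-23 (Sun); 2048-02-28 (Fri).
2 of the 3 holidays fall on weekdays; the rest are weekends and were already excluded.
Business days: 24 − 2 = 22.

22 working days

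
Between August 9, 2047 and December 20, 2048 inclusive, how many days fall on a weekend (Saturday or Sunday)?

August 9, 2047 is a Friday.
That's 500 days from start to end, counting both.
500 = 7 × 71 + 3, so there are 71 full weeks plus 3 extra days.
Each full week contributes 2 weekend days (Sat, Sun): 71 × 2 = 142.
The 3 extra days are Fri, Sat, Sun — 2 of them qualify.
Total: 142 + 2 = 144.

144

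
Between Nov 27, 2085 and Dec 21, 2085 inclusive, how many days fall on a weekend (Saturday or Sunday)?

Nov 27, 2085 is a Tuesday.
From Nov 27, 2085 to Dec 21, 2085 is 25 days inclusive.
25 = 7 × 3 + 4, so there are 3 full weeks plus 4 extra days.
Each full week contributes 2 weekend days (Sat, Sun): 3 × 2 = 6.
The 4 extra days are Tuesday, Wednesday, Thursday, Friday — none qualify.
Total: 6 + 0 = 6.

6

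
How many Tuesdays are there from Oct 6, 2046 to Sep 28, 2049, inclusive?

Oct 6, 2046 is a Saturday.
The range spans 1089 days (inclusive of both endpoints).
1089 = 7 × 155 + 4, so there are 155 full weeks plus 4 extra days.
Each full week contributes one Tuesday: 155 so far.
The 4 extra days are Sat, Sun, Mon, Tue — 1 of them qualifies.
Total: 155 + 1 = 156.

156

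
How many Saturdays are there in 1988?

January 1, 1988 is a Friday.
From January 1, 1988 to December 31, 1988 is 366 days inclusive.
366 = 7 × 52 + 2, so there are 52 full weeks plus 2 extra days.
Each full week contributes one Saturday: 52 so far.
The 2 extra days are Fri, Sat — 1 of them qualifies.
Total: 52 + 1 = 53.

53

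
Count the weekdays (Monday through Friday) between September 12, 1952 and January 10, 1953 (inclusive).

September 12, 1952 is a Friday.
From September 12, 1952 to January 10, 1953 is 121 days inclusive.
121 = 7 × 17 + 2, so there are 17 full weeks plus 2 extra days.
Each full week contributes 5 weekdays (Mon–Fri): 17 × 5 = 85.
The 2 extra days are Friday, Saturday — 1 of them qualifies.
Total: 85 + 1 = 86.

86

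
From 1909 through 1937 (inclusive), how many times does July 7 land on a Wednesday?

5

Day of week of July 7 in each year:
1909: Wed ✓, 1910: Thu, 1911: Fri, 1912: Sun, 1913: Mon, 1914: Tue, 1915: Wed ✓, 1916: Fri, 1917: Sat, 1918: Sun, 1919: Mon, 1920: Wed ✓, 1921: Thu, 1922: Fri, 1923: Sat, 1924: Mon, 1925: Tue, 1926: Wed ✓, 1927: Thu, 1928: Sat, 1929: Sun, 1930: Mon, 1931: Tue, 1932: Thu, 1933: Fri, 1934: Sat, 1935: Sun, 1936: Tue, 1937: Wed ✓
Wednesdays: 1909, 1915, 1920, 1926, 1937.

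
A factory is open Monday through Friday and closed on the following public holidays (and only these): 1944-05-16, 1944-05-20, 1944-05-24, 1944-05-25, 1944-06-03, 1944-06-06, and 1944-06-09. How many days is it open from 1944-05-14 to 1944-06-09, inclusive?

1944-05-14 is a Sunday.
From 1944-05-14 to 1944-06-09 is 27 days inclusive.
27 = 7 × 3 + 6, so there are 3 full weeks plus 6 extra days.
Each full week contributes 5 weekdays (Mon–Fri): 3 × 5 = 15.
The 6 extra days are Sun, Mon, Tue, Wed, Thu, Fri — 5 of them qualify.
Total: 15 + 5 = 20.
Holidays: 1944-05-16 (Tue); 1944-05-20 (Sat); 1944-05-24 (Wed); 1944-05-25 (Thu); 1944-06-03 (Sat); 1944-06-06 (Tue); 1944-06-09 (Fri).
5 of the 7 holidays fall on weekdays; the rest are weekends and were already excluded.
Business days: 20 − 5 = 15.

15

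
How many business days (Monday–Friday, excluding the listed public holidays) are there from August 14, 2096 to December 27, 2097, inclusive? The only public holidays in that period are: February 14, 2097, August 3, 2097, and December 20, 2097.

August 14, 2096 is a Tuesday.
From August 14, 2096 to December 27, 2097 is 501 days inclusive.
501 = 7 × 71 + 4, so there are 71 full weeks plus 4 extra days.
Each full week contributes 5 weekdays (Mon–Fri): 71 × 5 = 355.
The 4 extra days are Tue, Wed, Thu, Fri — 4 of them qualify.
Total: 355 + 4 = 359.
Holidays: February 14, 2097 (Thu); August 3, 2097 (Sat); December 20, 2097 (Fri).
2 of the 3 holidays fall on weekdays; the rest are weekends and were already excluded.
Business days: 359 − 2 = 357.

357 business days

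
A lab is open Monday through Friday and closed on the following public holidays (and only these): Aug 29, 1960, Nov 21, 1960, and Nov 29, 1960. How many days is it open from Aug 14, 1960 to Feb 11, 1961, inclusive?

127

Aug 14, 1960 is a Sunday.
From Aug 14, 1960 to Feb 11, 1961 is 182 days inclusive.
182 = 7 × 26, so the span is exactly 26 full weeks.
Each full week contributes 5 weekdays (Mon–Fri): 26 × 5 = 130.
Total: 130.
Holidays: Aug 29, 1960 (Mon); Nov 21, 1960 (Mon); Nov 29, 1960 (Tue).
All 3 holidays fall on weekdays, so subtract 3.
Business days: 130 − 3 = 127.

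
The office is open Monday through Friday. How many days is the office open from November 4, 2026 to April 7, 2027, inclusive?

November 4, 2026 is a Wednesday.
The range spans 155 days (inclusive of both endpoints).
155 = 7 × 22 + 1, so there are 22 full weeks plus 1 extra day.
Each full week contributes 5 weekdays (Mon–Fri): 22 × 5 = 110.
The 1 extra day is Wed — 1 of them qualifies.
Total: 110 + 1 = 111.

111 weekdays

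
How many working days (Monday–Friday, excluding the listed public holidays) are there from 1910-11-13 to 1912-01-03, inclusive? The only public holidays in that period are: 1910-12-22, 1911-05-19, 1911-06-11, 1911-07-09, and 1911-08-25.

1910-11-13 is a Sunday.
The range spans 417 days (inclusive of both endpoints).
417 = 7 × 59 + 4, so there are 59 full weeks plus 4 extra days.
Each full week contributes 5 weekdays (Mon–Fri): 59 × 5 = 295.
The 4 extra days are Sunday, Monday, Tuesday, Wednesday — 3 of them qualify.
Total: 295 + 3 = 298.
Holidays: 1910-12-22 (Thu); 1911-05-19 (Fri); 1911-06-11 (Sun); 1911-07-09 (Sun); 1911-08-25 (Fri).
3 of the 5 holidays fall on weekdays; the rest are weekends and were already excluded.
Business days: 298 − 3 = 295.

295 working days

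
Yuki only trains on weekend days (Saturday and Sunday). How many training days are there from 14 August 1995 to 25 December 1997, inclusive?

14 August 1995 is a Monday.
The range spans 865 days (inclusive of both endpoints).
865 = 7 × 123 + 4, so there are 123 full weeks plus 4 extra days.
Each full week contributes 2 weekend days (Sat, Sun): 123 × 2 = 246.
The 4 extra days are Monday, Tuesday, Wednesday, Thursday — none qualify.
Total: 246 + 0 = 246.

246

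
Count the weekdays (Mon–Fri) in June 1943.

June 1, 1943 is a Tuesday.
From June 1, 1943 to June 30, 1943 is 30 days inclusive.
30 = 7 × 4 + 2, so there are 4 full weeks plus 2 extra days.
Each full week contributes 5 weekdays (Mon–Fri): 4 × 5 = 20.
The 2 extra days are Tue, Wed — 2 of them qualify.
Total: 20 + 2 = 22.

22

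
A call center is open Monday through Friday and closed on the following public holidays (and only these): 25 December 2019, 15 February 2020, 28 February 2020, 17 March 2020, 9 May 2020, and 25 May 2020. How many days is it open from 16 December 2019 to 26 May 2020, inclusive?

113

16 December 2019 is a Monday.
The range spans 163 days (inclusive of both endpoints).
163 = 7 × 23 + 2, so there are 23 full weeks plus 2 extra days.
Each full week contributes 5 weekdays (Mon–Fri): 23 × 5 = 115.
The 2 extra days are Monday, Tuesday — 2 of them qualify.
Total: 115 + 2 = 117.
Holidays: 25 December 2019 (Wed); 15 February 2020 (Sat); 28 February 2020 (Fri); 17 March 2020 (Tue); 9 May 2020 (Sat); 25 May 2020 (Mon).
4 of the 6 holidays fall on weekdays; the rest are weekends and were already excluded.
Business days: 117 − 4 = 113.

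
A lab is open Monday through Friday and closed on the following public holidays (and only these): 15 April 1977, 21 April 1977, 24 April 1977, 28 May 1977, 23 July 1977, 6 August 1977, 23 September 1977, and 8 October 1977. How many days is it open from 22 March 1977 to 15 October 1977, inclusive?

146

22 March 1977 is a Tuesday.
From 22 March 1977 to 15 October 1977 is 208 days inclusive.
208 = 7 × 29 + 5, so there are 29 full weeks plus 5 extra days.
Each full week contributes 5 weekdays (Mon–Fri): 29 × 5 = 145.
The 5 extra days are Tuesday, Wednesday, Thursday, Friday, Saturday — 4 of them qualify.
Total: 145 + 4 = 149.
Holidays: 15 April 1977 (Fri); 21 April 1977 (Thu); 24 April 1977 (Sun); 28 May 1977 (Sat); 23 July 1977 (Sat); 6 August 1977 (Sat); 23 September 1977 (Fri); 8 October 1977 (Sat).
3 of the 8 holidays fall on weekdays; the rest are weekends and were already excluded.
Business days: 149 − 3 = 146.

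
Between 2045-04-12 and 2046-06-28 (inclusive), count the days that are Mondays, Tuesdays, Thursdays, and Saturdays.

253

2045-04-12 is a Wednesday.
The range spans 443 days (inclusive of both endpoints).
443 = 7 × 63 + 2, so there are 63 full weeks plus 2 extra days.
Each full week contributes 4 days from the set (Mon, Tue, Thu, Sat): 63 × 4 = 252.
The 2 extra days are Wednesday, Thursday — 1 of them qualifies.
Total: 252 + 1 = 253.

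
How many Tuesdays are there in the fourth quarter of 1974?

14

Oct 1, 1974 is a Tuesday.
The range spans 92 days (inclusive of both endpoints).
92 = 7 × 13 + 1, so there are 13 full weeks plus 1 extra day.
Each full week contributes one Tuesday: 13 so far.
The 1 extra day is Tuesday — 1 of them qualifies.
Total: 13 + 1 = 14.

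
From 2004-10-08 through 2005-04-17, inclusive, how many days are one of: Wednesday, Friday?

2004-10-08 is a Friday.
From 2004-10-08 to 2005-04-17 is 192 days inclusive.
192 = 7 × 27 + 3, so there are 27 full weeks plus 3 extra days.
Each full week contributes 2 days from the set (Wed, Fri): 27 × 2 = 54.
The 3 extra days are Friday, Saturday, Sunday — 1 of them qualifies.
Total: 54 + 1 = 55.

55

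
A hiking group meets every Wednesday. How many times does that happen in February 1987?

February 1, 1987 is a Sunday.
That's 28 days from start to end, counting both.
28 = 7 × 4, so the span is exactly 4 full weeks.
Each full week contributes one Wednesday: 4 so far.
Total: 4.

4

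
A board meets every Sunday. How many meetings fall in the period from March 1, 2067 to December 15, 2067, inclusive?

March 1, 2067 is a Tuesday.
The range spans 290 days (inclusive of both endpoints).
290 = 7 × 41 + 3, so there are 41 full weeks plus 3 extra days.
Each full week contributes one Sunday: 41 so far.
The 3 extra days are Tuesday, Wednesday, Thursday — none qualify.
Total: 41 + 0 = 41.

41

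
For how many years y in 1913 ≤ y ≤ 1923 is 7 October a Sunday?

2

Day of week of October 7 in each year:
1913: Tue, 1914: Wed, 1915: Thu, 1916: Sat, 1917: Sun ✓, 1918: Mon, 1919: Tue, 1920: Thu, 1921: Fri, 1922: Sat, 1923: Sun ✓
Sundays: 1917, 1923.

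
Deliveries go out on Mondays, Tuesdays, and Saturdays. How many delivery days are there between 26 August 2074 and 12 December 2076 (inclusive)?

26 August 2074 is a Sunday.
That's 840 days from start to end, counting both.
840 = 7 × 120, so the span is exactly 120 full weeks.
Each full week contributes 3 days from the set (Mon, Tue, Sat): 120 × 3 = 360.

360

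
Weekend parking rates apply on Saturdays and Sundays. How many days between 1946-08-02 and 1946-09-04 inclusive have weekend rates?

1946-08-02 is a Friday.
That's 34 days from start to end, counting both.
34 = 7 × 4 + 6, so there are 4 full weeks plus 6 extra days.
Each full week contributes 2 weekend days (Sat, Sun): 4 × 2 = 8.
The 6 extra days are Fri, Sat, Sun, Mon, Tue, Wed — 2 of them qualify.
Total: 8 + 2 = 10.

10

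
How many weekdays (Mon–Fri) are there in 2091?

261 weekdays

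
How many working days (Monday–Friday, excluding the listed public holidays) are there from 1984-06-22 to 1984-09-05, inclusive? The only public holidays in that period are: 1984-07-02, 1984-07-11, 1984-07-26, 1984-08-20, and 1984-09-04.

1984-06-22 is a Friday.
From 1984-06-22 to 1984-09-05 is 76 days inclusive.
76 = 7 × 10 + 6, so there are 10 full weeks plus 6 extra days.
Each full week contributes 5 weekdays (Mon–Fri): 10 × 5 = 50.
The 6 extra days are Fri, Sat, Sun, Mon, Tue, Wed — 4 of them qualify.
Total: 50 + 4 = 54.
Holidays: 1984-07-02 (Mon); 1984-07-11 (Wed); 1984-07-26 (Thu); 1984-08-20 (Mon); 1984-09-04 (Tue).
All 5 holidays fall on weekdays, so subtract 5.
Business days: 54 − 5 = 49.

49 working days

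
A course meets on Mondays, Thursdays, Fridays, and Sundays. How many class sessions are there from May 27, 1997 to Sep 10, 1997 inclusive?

60

May 27, 1997 is a Tuesday.
The range spans 107 days (inclusive of both endpoints).
107 = 7 × 15 + 2, so there are 15 full weeks plus 2 extra days.
Each full week contributes 4 days from the set (Mon, Thu, Fri, Sun): 15 × 4 = 60.
The 2 extra days are Tue, Wed — none qualify.
Total: 60 + 0 = 60.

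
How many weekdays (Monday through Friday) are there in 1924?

262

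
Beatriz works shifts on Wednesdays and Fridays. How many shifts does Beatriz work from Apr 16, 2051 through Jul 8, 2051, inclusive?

Apr 16, 2051 is a Sunday.
From Apr 16, 2051 to Jul 8, 2051 is 84 days inclusive.
84 = 7 × 12, so the span is exactly 12 full weeks.
Each full week contributes 2 days from the set (Wed, Fri): 12 × 2 = 24.
Total: 24.

24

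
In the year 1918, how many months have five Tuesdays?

5

A month has five Tuesdays exactly when Tuesday falls within its first (length − 28) days.
Jan: 31 days, starts Tue → 5 of Tue, Wed, Thu ✓
Feb: 28 days, starts Fri → 5 of (none)
Mar: 31 days, starts Fri → 5 of Fri, Sat, Sun
Apr: 30 days, starts Mon → 5 of Mon, Tue ✓
May: 31 days, starts Wed → 5 of Wed, Thu, Fri
Jun: 30 days, starts Sat → 5 of Sat, Sun
Jul: 31 days, starts Mon → 5 of Mon, Tue, Wed ✓
Aug: 31 days, starts Thu → 5 of Thu, Fri, Sat
Sep: 30 days, starts Sun → 5 of Sun, Mon
Oct: 31 days, starts Tue → 5 of Tue, Wed, Thu ✓
Nov: 30 days, starts Fri → 5 of Fri, Sat
Dec: 31 days, starts Sun → 5 of Sun, Mon, Tue ✓
Months with five Tuesdays: Jan, Apr, Jul, Oct, Dec.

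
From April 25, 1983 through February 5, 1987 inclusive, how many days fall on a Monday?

April 25, 1983 is a Monday.
The range spans 1383 days (inclusive of both endpoints).
1383 = 7 × 197 + 4, so there are 197 full weeks plus 4 extra days.
Each full week contributes one Monday: 197 so far.
The 4 extra days are Mon, Tue, Wed, Thu — 1 of them qualifies.
Total: 197 + 1 = 198.

198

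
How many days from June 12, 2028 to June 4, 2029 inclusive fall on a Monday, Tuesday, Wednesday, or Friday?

June 12, 2028 is a Monday.
From June 12, 2028 to June 4, 2029 is 358 days inclusive.
358 = 7 × 51 + 1, so there are 51 full weeks plus 1 extra day.
Each full week contributes 4 days from the set (Mon, Tue, Wed, Fri): 51 × 4 = 204.
The 1 extra day is Mon — 1 of them qualifies.
Total: 204 + 1 = 205.

205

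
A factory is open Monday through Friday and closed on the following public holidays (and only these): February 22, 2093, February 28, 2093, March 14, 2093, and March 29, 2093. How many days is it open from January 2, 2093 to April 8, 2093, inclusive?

January 2, 2093 is a Friday.
The range spans 97 days (inclusive of both endpoints).
97 = 7 × 13 + 6, so there are 13 full weeks plus 6 extra days.
Each full week contributes 5 weekdays (Mon–Fri): 13 × 5 = 65.
The 6 extra days are Fri, Sat, Sun, Mon, Tue, Wed — 4 of them qualify.
Total: 65 + 4 = 69.
Holidays: February 22, 2093 (Sun); February 28, 2093 (Sat); March 14, 2093 (Sat); March 29, 2093 (Sun).
None of the 4 holidays fall on a weekday, so nothing to subtract.
Business days: 69 − 0 = 69.

69 working days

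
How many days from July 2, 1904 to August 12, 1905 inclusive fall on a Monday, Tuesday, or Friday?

174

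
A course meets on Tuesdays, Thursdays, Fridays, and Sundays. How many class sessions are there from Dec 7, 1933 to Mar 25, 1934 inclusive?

63

Dec 7, 1933 is a Thursday.
That's 109 days from start to end, counting both.
109 = 7 × 15 + 4, so there are 15 full weeks plus 4 extra days.
Each full week contributes 4 days from the set (Tue, Thu, Fri, Sun): 15 × 4 = 60.
The 4 extra days are Thu, Fri, Sat, Sun — 3 of them qualify.
Total: 60 + 3 = 63.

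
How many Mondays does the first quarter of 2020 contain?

13

January 1, 2020 is a Wednesday.
From January 1, 2020 to March 31, 2020 is 91 days inclusive.
91 = 7 × 13, so the span is exactly 13 full weeks.
Each full week contributes one Monday: 13 so far.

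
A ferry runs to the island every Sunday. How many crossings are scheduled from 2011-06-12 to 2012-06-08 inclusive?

52

2011-06-12 is a Sunday.
The range spans 363 days (inclusive of both endpoints).
363 = 7 × 51 + 6, so there are 51 full weeks plus 6 extra days.
Each full week contributes one Sunday: 51 so far.
The 6 extra days are Sunday, Monday, Tuesday, Wednesday, Thursday, Friday — 1 of them qualifies.
Total: 51 + 1 = 52.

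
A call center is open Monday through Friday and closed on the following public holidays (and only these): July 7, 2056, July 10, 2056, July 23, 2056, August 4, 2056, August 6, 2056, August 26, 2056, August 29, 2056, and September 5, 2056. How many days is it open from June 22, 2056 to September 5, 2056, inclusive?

49 working days

June 22, 2056 is a Thursday.
From June 22, 2056 to September 5, 2056 is 76 days inclusive.
76 = 7 × 10 + 6, so there are 10 full weeks plus 6 extra days.
Each full week contributes 5 weekdays (Mon–Fri): 10 × 5 = 50.
The 6 extra days are Thu, Fri, Sat, Sun, Mon, Tue — 4 of them qualify.
Total: 50 + 4 = 54.
Holidays: July 7, 2056 (Fri); July 10, 2056 (Mon); July 23, 2056 (Sun); August 4, 2056 (Fri); August 6, 2056 (Sun); August 26, 2056 (Sat); August 29, 2056 (Tue); September 5, 2056 (Tue).
5 of the 8 holidays fall on weekdays; the rest are weekends and were already excluded.
Business days: 54 − 5 = 49.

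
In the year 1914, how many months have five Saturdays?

4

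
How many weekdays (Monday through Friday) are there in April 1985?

22 weekdays

1985-04-01 is a Monday.
The range spans 30 days (inclusive of both endpoints).
30 = 7 × 4 + 2, so there are 4 full weeks plus 2 extra days.
Each full week contributes 5 weekdays (Mon–Fri): 4 × 5 = 20.
The 2 extra days are Monday, Tuesday — 2 of them qualify.
Total: 20 + 2 = 22.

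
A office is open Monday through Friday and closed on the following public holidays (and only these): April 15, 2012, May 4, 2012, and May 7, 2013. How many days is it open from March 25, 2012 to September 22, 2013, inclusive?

388

March 25, 2012 is a Sunday.
The range spans 547 days (inclusive of both endpoints).
547 = 7 × 78 + 1, so there are 78 full weeks plus 1 extra day.
Each full week contributes 5 weekdays (Mon–Fri): 78 × 5 = 390.
The 1 extra day is Sun — none qualify.
Total: 390 + 0 = 390.
Holidays: April 15, 2012 (Sun); May 4, 2012 (Fri); May 7, 2013 (Tue).
2 of the 3 holidays fall on weekdays; the rest are weekends and were already excluded.
Business days: 390 − 2 = 388.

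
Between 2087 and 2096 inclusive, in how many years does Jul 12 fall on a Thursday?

Day of week of July 12 in each year:
2087: Sat, 2088: Mon, 2089: Tue, 2090: Wed, 2091: Thu ✓, 2092: Sat, 2093: Sun, 2094: Mon, 2095: Tue, 2096: Thu ✓
Thursdays: 2091, 2096.

2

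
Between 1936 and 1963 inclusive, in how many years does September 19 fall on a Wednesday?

4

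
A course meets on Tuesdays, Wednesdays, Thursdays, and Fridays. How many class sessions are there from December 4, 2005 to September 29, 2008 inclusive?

December 4, 2005 is a Sunday.
The range spans 1031 days (inclusive of both endpoints).
1031 = 7 × 147 + 2, so there are 147 full weeks plus 2 extra days.
Each full week contributes 4 days from the set (Tue, Wed, Thu, Fri): 147 × 4 = 588.
The 2 extra days are Sun, Mon — none qualify.
Total: 588 + 0 = 588.

588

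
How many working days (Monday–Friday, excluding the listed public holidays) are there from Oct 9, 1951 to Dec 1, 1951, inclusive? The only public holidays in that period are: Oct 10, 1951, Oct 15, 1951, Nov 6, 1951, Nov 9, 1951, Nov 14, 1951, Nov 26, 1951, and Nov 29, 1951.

32

Oct 9, 1951 is a Tuesday.
The range spans 54 days (inclusive of both endpoints).
54 = 7 × 7 + 5, so there are 7 full weeks plus 5 extra days.
Each full week contributes 5 weekdays (Mon–Fri): 7 × 5 = 35.
The 5 extra days are Tue, Wed, Thu, Fri, Sat — 4 of them qualify.
Total: 35 + 4 = 39.
Holidays: Oct 10, 1951 (Wed); Oct 15, 1951 (Mon); Nov 6, 1951 (Tue); Nov 9, 1951 (Fri); Nov 14, 1951 (Wed); Nov 26, 1951 (Mon); Nov 29, 1951 (Thu).
All 7 holidays fall on weekdays, so subtract 7.
Business days: 39 − 7 = 32.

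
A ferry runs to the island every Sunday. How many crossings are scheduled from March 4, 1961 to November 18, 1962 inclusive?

90

March 4, 1961 is a Saturday.
The range spans 625 days (inclusive of both endpoints).
625 = 7 × 89 + 2, so there are 89 full weeks plus 2 extra days.
Each full week contributes one Sunday: 89 so far.
The 2 extra days are Saturday, Sunday — 1 of them qualifies.
Total: 89 + 1 = 90.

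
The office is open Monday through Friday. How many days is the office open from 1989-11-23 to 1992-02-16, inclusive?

1989-11-23 is a Thursday.
From 1989-11-23 to 1992-02-16 is 816 days inclusive.
816 = 7 × 116 + 4, so there are 116 full weeks plus 4 extra days.
Each full week contributes 5 weekdays (Mon–Fri): 116 × 5 = 580.
The 4 extra days are Thu, Fri, Sat, Sun — 2 of them qualify.
Total: 580 + 2 = 582.

582 weekdays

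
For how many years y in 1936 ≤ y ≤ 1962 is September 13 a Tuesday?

Day of week of September 13 in each year:
1936: Sun, 1937: Mon, 1938: Tue ✓, 1939: Wed, 1940: Fri, 1941: Sat, 1942: Sun, 1943: Mon, 1944: Wed, 1945: Thu, 1946: Fri, 1947: Sat, 1948: Mon, 1949: Tue ✓, 1950: Wed, 1951: Thu, 1952: Sat, 1953: Sun, 1954: Mon, 1955: Tue ✓, 1956: Thu, 1957: Fri, 1958: Sat, 1959: Sun, 1960: Tue ✓, 1961: Wed, 1962: Thu
Tuesdays: 1938, 1949, 1955, 1960.

4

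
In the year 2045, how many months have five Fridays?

A month has five Fridays exactly when Friday falls within its first (length − 28) days.
Jan: 31 days, starts Sun → 5 of Sun, Mon, Tue
Feb: 28 days, starts Wed → 5 of (none)
Mar: 31 days, starts Wed → 5 of Wed, Thu, Fri ✓
Apr: 30 days, starts Sat → 5 of Sat, Sun
May: 31 days, starts Mon → 5 of Mon, Tue, Wed
Jun: 30 days, starts Thu → 5 of Thu, Fri ✓
Jul: 31 days, starts Sat → 5 of Sat, Sun, Mon
Aug: 31 days, starts Tue → 5 of Tue, Wed, Thu
Sep: 30 days, starts Fri → 5 of Fri, Sat ✓
Oct: 31 days, starts Sun → 5 of Sun, Mon, Tue
Nov: 30 days, starts Wed → 5 of Wed, Thu
Dec: 31 days, starts Fri → 5 of Fri, Sat, Sun ✓
Months with five Fridays: Mar, Jun, Sep, Dec.

4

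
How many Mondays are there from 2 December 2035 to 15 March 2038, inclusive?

120

2 December 2035 is a Sunday.
From 2 December 2035 to 15 March 2038 is 835 days inclusive.
835 = 7 × 119 + 2, so there are 119 full weeks plus 2 extra days.
Each full week contributes one Monday: 119 so far.
The 2 extra days are Sun, Mon — 1 of them qualifies.
Total: 119 + 1 = 120.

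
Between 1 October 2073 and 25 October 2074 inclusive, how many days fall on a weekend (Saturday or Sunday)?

111

1 October 2073 is a Sunday.
From 1 October 2073 to 25 October 2074 is 390 days inclusive.
390 = 7 × 55 + 5, so there are 55 full weeks plus 5 extra days.
Each full week contributes 2 weekend days (Sat, Sun): 55 × 2 = 110.
The 5 extra days are Sunday, Monday, Tuesday, Wednesday, Thursday — 1 of them qualifies.
Total: 110 + 1 = 111.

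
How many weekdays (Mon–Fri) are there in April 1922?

20 weekdays

1922-04-01 is a Saturday.
That's 30 days from start to end, counting both.
30 = 7 × 4 + 2, so there are 4 full weeks plus 2 extra days.
Each full week contributes 5 weekdays (Mon–Fri): 4 × 5 = 20.
The 2 extra days are Sat, Sun — none qualify.
Total: 20 + 0 = 20.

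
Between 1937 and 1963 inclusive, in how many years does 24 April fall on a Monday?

Day of week of April 24 in each year:
1937: Sat, 1938: Sun, 1939: Mon ✓, 1940: Wed, 1941: Thu, 1942: Fri, 1943: Sat, 1944: Mon ✓, 1945: Tue, 1946: Wed, 1947: Thu, 1948: Sat, 1949: Sun, 1950: Mon ✓, 1951: Tue, 1952: Thu, 1953: Fri, 1954: Sat, 1955: Sun, 1956: Tue, 1957: Wed, 1958: Thu, 1959: Fri, 1960: Sun, 1961: Mon ✓, 1962: Tue, 1963: Wed
Mondays: 1939, 1944, 1950, 1961.

4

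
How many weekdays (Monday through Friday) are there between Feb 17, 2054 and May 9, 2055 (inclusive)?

319

Feb 17, 2054 is a Tuesday.
From Feb 17, 2054 to May 9, 2055 is 447 days inclusive.
447 = 7 × 63 + 6, so there are 63 full weeks plus 6 extra days.
Each full week contributes 5 weekdays (Mon–Fri): 63 × 5 = 315.
The 6 extra days are Tuesday, Wednesday, Thursday, Friday, Saturday, Sunday — 4 of them qualify.
Total: 315 + 4 = 319.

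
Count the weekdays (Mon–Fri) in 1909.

261

1909-01-01 is a Friday.
From 1909-01-01 to 1909-12-31 is 365 days inclusive.
365 = 7 × 52 + 1, so there are 52 full weeks plus 1 extra day.
Each full week contributes 5 weekdays (Mon–Fri): 52 × 5 = 260.
The 1 extra day is Friday — 1 of them qualifies.
Total: 260 + 1 = 261.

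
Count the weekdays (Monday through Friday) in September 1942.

1 September 1942 is a Tuesday.
The range spans 30 days (inclusive of both endpoints).
30 = 7 × 4 + 2, so there are 4 full weeks plus 2 extra days.
Each full week contributes 5 weekdays (Mon–Fri): 4 × 5 = 20.
The 2 extra days are Tuesday, Wednesday — 2 of them qualify.
Total: 20 + 2 = 22.

22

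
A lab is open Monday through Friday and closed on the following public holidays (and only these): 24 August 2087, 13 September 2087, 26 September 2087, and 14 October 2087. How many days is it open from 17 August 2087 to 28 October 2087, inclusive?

17 August 2087 is a Sunday.
From 17 August 2087 to 28 October 2087 is 73 days inclusive.
73 = 7 × 10 + 3, so there are 10 full weeks plus 3 extra days.
Each full week contributes 5 weekdays (Mon–Fri): 10 × 5 = 50.
The 3 extra days are Sun, Mon, Tue — 2 of them qualify.
Total: 50 + 2 = 52.
Holidays: 24 August 2087 (Sun); 13 September 2087 (Sat); 26 September 2087 (Fri); 14 October 2087 (Tue).
2 of the 4 holidays fall on weekdays; the rest are weekends and were already excluded.
Business days: 52 − 2 = 50.

50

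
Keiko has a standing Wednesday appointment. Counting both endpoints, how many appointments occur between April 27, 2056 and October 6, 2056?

23 Wednesdays

April 27, 2056 is a Thursday.
That's 163 days from start to end, counting both.
163 = 7 × 23 + 2, so there are 23 full weeks plus 2 extra days.
Each full week contributes one Wednesday: 23 so far.
The 2 extra days are Thursday, Friday — none qualify.
Total: 23 + 0 = 23.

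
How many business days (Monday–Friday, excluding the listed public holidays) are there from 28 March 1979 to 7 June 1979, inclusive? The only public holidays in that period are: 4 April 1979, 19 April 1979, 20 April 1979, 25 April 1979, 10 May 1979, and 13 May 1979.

28 March 1979 is a Wednesday.
The range spans 72 days (inclusive of both endpoints).
72 = 7 × 10 + 2, so there are 10 full weeks plus 2 extra days.
Each full week contributes 5 weekdays (Mon–Fri): 10 × 5 = 50.
The 2 extra days are Wed, Thu — 2 of them qualify.
Total: 50 + 2 = 52.
Holidays: 4 April 1979 (Wed); 19 April 1979 (Thu); 20 April 1979 (Fri); 25 April 1979 (Wed); 10 May 1979 (Thu); 13 May 1979 (Sun).
5 of the 6 holidays fall on weekdays; the rest are weekends and were already excluded.
Business days: 52 − 5 = 47.

47 business days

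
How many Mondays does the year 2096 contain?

53

2096-01-01 is a Sunday.
From 2096-01-01 to 2096-12-31 is 366 days inclusive.
366 = 7 × 52 + 2, so there are 52 full weeks plus 2 extra days.
Each full week contributes one Monday: 52 so far.
The 2 extra days are Sun, Mon — 1 of them qualifies.
Total: 52 + 1 = 53.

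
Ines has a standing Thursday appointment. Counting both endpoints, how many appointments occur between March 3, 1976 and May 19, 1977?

64

March 3, 1976 is a Wednesday.
From March 3, 1976 to May 19, 1977 is 443 days inclusive.
443 = 7 × 63 + 2, so there are 63 full weeks plus 2 extra days.
Each full week contributes one Thursday: 63 so far.
The 2 extra days are Wednesday, Thursday — 1 of them qualifies.
Total: 63 + 1 = 64.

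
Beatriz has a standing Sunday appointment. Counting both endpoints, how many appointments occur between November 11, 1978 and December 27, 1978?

November 11, 1978 is a Saturday.
That's 47 days from start to end, counting both.
47 = 7 × 6 + 5, so there are 6 full weeks plus 5 extra days.
Each full week contributes one Sunday: 6 so far.
The 5 extra days are Sat, Sun, Mon, Tue, Wed — 1 of them qualifies.
Total: 6 + 1 = 7.

7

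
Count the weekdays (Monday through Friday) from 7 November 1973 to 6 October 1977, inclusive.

7 November 1973 is a Wednesday.
The range spans 1430 days (inclusive of both endpoints).
1430 = 7 × 204 + 2, so there are 204 full weeks plus 2 extra days.
Each full week contributes 5 weekdays (Mon–Fri): 204 × 5 = 1020.
The 2 extra days are Wed, Thu — 2 of them qualify.
Total: 1020 + 2 = 1022.

1022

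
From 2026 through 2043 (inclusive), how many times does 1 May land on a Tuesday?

Day of week of May 1 in each year:
2026: Fri, 2027: Sat, 2028: Mon, 2029: Tue ✓, 2030: Wed, 2031: Thu, 2032: Sat, 2033: Sun, 2034: Mon, 2035: Tue ✓, 2036: Thu, 2037: Fri, 2038: Sat, 2039: Sun, 2040: Tue ✓, 2041: Wed, 2042: Thu, 2043: Fri
Tuesdays: 2029, 2035, 2040.

3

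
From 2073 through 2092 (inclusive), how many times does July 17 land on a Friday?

2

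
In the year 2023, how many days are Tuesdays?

52

January 1, 2023 is a Sunday.
That's 365 days from start to end, counting both.
365 = 7 × 52 + 1, so there are 52 full weeks plus 1 extra day.
Each full week contributes one Tuesday: 52 so far.
The 1 extra day is Sunday — none qualify.
Total: 52 + 0 = 52.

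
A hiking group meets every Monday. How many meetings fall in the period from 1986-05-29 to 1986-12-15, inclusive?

1986-05-29 is a Thursday.
That's 201 days from start to end, counting both.
201 = 7 × 28 + 5, so there are 28 full weeks plus 5 extra days.
Each full week contributes one Monday: 28 so far.
The 5 extra days are Thu, Fri, Sat, Sun, Mon — 1 of them qualifies.
Total: 28 + 1 = 29.

29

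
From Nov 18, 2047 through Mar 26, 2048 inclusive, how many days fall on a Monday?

Nov 18, 2047 is a Monday.
The range spans 130 days (inclusive of both endpoints).
130 = 7 × 18 + 4, so there are 18 full weeks plus 4 extra days.
Each full week contributes one Monday: 18 so far.
The 4 extra days are Monday, Tuesday, Wednesday, Thursday — 1 of them qualifies.
Total: 18 + 1 = 19.

19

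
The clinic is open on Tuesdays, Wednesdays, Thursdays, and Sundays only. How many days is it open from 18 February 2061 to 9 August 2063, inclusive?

516

18 February 2061 is a Friday.
The range spans 903 days (inclusive of both endpoints).
903 = 7 × 129, so the span is exactly 129 full weeks.
Each full week contributes 4 days from the set (Tue, Wed, Thu, Sun): 129 × 4 = 516.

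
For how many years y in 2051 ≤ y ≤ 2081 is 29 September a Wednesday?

Day of week of September 29 in each year:
2051: Fri, 2052: Sun, 2053: Mon, 2054: Tue, 2055: Wed ✓, 2056: Fri, 2057: Sat, 2058: Sun, 2059: Mon, 2060: Wed ✓, 2061: Thu, 2062: Fri, 2063: Sat, 2064: Mon, 2065: Tue, 2066: Wed ✓, 2067: Thu, 2068: Sat, 2069: Sun, 2070: Mon, 2071: Tue, 2072: Thu, 2073: Fri, 2074: Sat, 2075: Sun, 2076: Tue, 2077: Wed ✓, 2078: Thu, 2079: Fri, 2080: Sun, 2081: Mon
Wednesdays: 2055, 2060, 2066, 2077.

4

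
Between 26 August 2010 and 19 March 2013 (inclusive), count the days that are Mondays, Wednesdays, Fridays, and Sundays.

26 August 2010 is a Thursday.
From 26 August 2010 to 19 March 2013 is 937 days inclusive.
937 = 7 × 133 + 6, so there are 133 full weeks plus 6 extra days.
Each full week contributes 4 days from the set (Mon, Wed, Fri, Sun): 133 × 4 = 532.
The 6 extra days are Thu, Fri, Sat, Sun, Mon, Tue — 3 of them qualify.
Total: 532 + 3 = 535.

535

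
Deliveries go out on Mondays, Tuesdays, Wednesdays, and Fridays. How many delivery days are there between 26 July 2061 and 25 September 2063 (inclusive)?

453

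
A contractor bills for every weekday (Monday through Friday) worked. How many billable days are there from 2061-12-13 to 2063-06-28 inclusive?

403 weekdays

2061-12-13 is a Tuesday.
The range spans 563 days (inclusive of both endpoints).
563 = 7 × 80 + 3, so there are 80 full weeks plus 3 extra days.
Each full week contributes 5 weekdays (Mon–Fri): 80 × 5 = 400.
The 3 extra days are Tue, Wed, Thu — 3 of them qualify.
Total: 400 + 3 = 403.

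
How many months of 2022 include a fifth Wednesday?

4

A month has five Wednesdays exactly when Wednesday falls within its first (length − 28) days.
Jan: 31 days, starts Sat → 5 of Sat, Sun, Mon
Feb: 28 days, starts Tue → 5 of (none)
Mar: 31 days, starts Tue → 5 of Tue, Wed, Thu ✓
Apr: 30 days, starts Fri → 5 of Fri, Sat
May: 31 days, starts Sun → 5 of Sun, Mon, Tue
Jun: 30 days, starts Wed → 5 of Wed, Thu ✓
Jul: 31 days, starts Fri → 5 of Fri, Sat, Sun
Aug: 31 days, starts Mon → 5 of Mon, Tue, Wed ✓
Sep: 30 days, starts Thu → 5 of Thu, Fri
Oct: 31 days, starts Sat → 5 of Sat, Sun, Mon
Nov: 30 days, starts Tue → 5 of Tue, Wed ✓
Dec: 31 days, starts Thu → 5 of Thu, Fri, Sat
Months with five Wednesdays: Mar, Jun, Aug, Nov.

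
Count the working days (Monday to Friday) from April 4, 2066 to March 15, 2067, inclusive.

247

April 4, 2066 is a Sunday.
The range spans 346 days (inclusive of both endpoints).
346 = 7 × 49 + 3, so there are 49 full weeks plus 3 extra days.
Each full week contributes 5 weekdays (Mon–Fri): 49 × 5 = 245.
The 3 extra days are Sunday, Monday, Tuesday — 2 of them qualify.
Total: 245 + 2 = 247.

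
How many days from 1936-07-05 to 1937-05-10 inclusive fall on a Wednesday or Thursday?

1936-07-05 is a Sunday.
That's 310 days from start to end, counting both.
310 = 7 × 44 + 2, so there are 44 full weeks plus 2 extra days.
Each full week contributes 2 days from the set (Wed, Thu): 44 × 2 = 88.
The 2 extra days are Sun, Mon — none qualify.
Total: 88 + 0 = 88.

88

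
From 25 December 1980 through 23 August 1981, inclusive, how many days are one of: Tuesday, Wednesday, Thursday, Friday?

25 December 1980 is a Thursday.
From 25 December 1980 to 23 August 1981 is 242 days inclusive.
242 = 7 × 34 + 4, so there are 34 full weeks plus 4 extra days.
Each full week contributes 4 days from the set (Tue, Wed, Thu, Fri): 34 × 4 = 136.
The 4 extra days are Thursday, Friday, Saturday, Sunday — 2 of them qualify.
Total: 136 + 2 = 138.

138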